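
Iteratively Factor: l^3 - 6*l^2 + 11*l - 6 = (l - 3)*(l^2 - 3*l + 2) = (l - 3)*(l - 2)*(l - 1)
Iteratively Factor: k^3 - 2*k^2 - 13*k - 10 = (k - 5)*(k^2 + 3*k + 2) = (k - 5)*(k + 2)*(k + 1)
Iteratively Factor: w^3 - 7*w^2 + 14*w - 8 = (w - 2)*(w^2 - 5*w + 4) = (w - 4)*(w - 2)*(w - 1)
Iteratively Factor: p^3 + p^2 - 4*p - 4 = (p + 2)*(p^2 - p - 2) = (p - 2)*(p + 2)*(p + 1)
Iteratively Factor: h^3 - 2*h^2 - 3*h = (h)*(h^2 - 2*h - 3) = h*(h - 3)*(h + 1)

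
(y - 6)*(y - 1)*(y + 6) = y^3 - y^2 - 36*y + 36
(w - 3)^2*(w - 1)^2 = w^4 - 8*w^3 + 22*w^2 - 24*w + 9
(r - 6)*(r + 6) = r^2 - 36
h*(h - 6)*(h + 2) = h^3 - 4*h^2 - 12*h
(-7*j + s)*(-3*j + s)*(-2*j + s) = -42*j^3 + 41*j^2*s - 12*j*s^2 + s^3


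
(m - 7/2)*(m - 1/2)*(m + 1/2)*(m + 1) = m^4 - 5*m^3/2 - 15*m^2/4 + 5*m/8 + 7/8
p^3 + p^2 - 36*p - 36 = (p - 6)*(p + 1)*(p + 6)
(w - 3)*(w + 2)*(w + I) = w^3 - w^2 + I*w^2 - 6*w - I*w - 6*I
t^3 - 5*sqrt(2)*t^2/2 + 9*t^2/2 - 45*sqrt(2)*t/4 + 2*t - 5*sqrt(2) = (t + 1/2)*(t + 4)*(t - 5*sqrt(2)/2)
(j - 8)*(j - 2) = j^2 - 10*j + 16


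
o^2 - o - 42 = (o - 7)*(o + 6)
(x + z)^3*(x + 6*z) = x^4 + 9*x^3*z + 21*x^2*z^2 + 19*x*z^3 + 6*z^4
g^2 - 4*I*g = g*(g - 4*I)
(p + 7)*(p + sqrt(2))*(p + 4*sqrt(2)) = p^3 + 7*p^2 + 5*sqrt(2)*p^2 + 8*p + 35*sqrt(2)*p + 56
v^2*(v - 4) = v^3 - 4*v^2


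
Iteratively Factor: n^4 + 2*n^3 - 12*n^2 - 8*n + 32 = (n - 2)*(n^3 + 4*n^2 - 4*n - 16) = (n - 2)*(n + 2)*(n^2 + 2*n - 8) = (n - 2)^2*(n + 2)*(n + 4)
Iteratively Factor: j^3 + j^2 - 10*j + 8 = (j + 4)*(j^2 - 3*j + 2) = (j - 2)*(j + 4)*(j - 1)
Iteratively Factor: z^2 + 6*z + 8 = (z + 4)*(z + 2)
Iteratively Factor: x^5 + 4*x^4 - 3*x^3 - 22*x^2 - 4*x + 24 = (x + 3)*(x^4 + x^3 - 6*x^2 - 4*x + 8) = (x + 2)*(x + 3)*(x^3 - x^2 - 4*x + 4) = (x - 2)*(x + 2)*(x + 3)*(x^2 + x - 2) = (x - 2)*(x - 1)*(x + 2)*(x + 3)*(x + 2)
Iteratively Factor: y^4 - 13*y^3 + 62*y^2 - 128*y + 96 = (y - 4)*(y^3 - 9*y^2 + 26*y - 24) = (y - 4)*(y - 2)*(y^2 - 7*y + 12) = (y - 4)*(y - 3)*(y - 2)*(y - 4)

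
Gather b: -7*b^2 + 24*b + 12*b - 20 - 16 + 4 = -7*b^2 + 36*b - 32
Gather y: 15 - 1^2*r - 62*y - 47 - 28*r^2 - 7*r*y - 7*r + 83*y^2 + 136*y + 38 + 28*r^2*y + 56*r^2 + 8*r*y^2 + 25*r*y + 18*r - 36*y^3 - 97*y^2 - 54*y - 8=28*r^2 + 10*r - 36*y^3 + y^2*(8*r - 14) + y*(28*r^2 + 18*r + 20) - 2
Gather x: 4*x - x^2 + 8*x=-x^2 + 12*x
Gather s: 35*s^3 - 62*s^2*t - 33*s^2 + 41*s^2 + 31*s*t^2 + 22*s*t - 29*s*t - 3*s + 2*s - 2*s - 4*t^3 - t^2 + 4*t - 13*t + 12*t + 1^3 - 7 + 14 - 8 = 35*s^3 + s^2*(8 - 62*t) + s*(31*t^2 - 7*t - 3) - 4*t^3 - t^2 + 3*t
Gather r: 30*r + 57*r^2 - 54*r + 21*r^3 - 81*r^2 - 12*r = 21*r^3 - 24*r^2 - 36*r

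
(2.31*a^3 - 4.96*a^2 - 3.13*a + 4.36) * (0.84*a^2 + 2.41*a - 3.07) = 1.9404*a^5 + 1.4007*a^4 - 21.6745*a^3 + 11.3463*a^2 + 20.1167*a - 13.3852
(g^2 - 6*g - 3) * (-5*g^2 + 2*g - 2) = -5*g^4 + 32*g^3 + g^2 + 6*g + 6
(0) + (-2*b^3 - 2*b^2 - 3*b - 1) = -2*b^3 - 2*b^2 - 3*b - 1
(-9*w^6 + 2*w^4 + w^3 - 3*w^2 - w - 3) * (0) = 0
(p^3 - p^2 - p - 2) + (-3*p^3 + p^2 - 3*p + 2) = -2*p^3 - 4*p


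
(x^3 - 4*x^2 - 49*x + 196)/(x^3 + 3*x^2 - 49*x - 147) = (x - 4)/(x + 3)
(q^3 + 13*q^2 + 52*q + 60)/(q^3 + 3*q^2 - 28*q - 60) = (q + 5)/(q - 5)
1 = 1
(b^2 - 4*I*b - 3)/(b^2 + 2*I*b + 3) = (b - 3*I)/(b + 3*I)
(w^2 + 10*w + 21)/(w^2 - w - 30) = (w^2 + 10*w + 21)/(w^2 - w - 30)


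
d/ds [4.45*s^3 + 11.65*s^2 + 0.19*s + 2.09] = 13.35*s^2 + 23.3*s + 0.19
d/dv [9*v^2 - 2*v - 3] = 18*v - 2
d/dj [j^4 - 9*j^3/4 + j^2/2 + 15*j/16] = 4*j^3 - 27*j^2/4 + j + 15/16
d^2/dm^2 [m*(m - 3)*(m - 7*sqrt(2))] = 6*m - 14*sqrt(2) - 6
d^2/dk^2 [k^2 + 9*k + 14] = 2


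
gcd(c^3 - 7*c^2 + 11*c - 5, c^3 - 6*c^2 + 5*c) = c^2 - 6*c + 5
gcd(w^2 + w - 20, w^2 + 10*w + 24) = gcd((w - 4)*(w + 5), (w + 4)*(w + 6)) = 1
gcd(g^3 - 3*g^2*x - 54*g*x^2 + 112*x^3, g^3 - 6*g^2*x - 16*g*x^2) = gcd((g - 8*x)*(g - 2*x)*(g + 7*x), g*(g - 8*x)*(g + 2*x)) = -g + 8*x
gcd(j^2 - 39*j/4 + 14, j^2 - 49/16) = j - 7/4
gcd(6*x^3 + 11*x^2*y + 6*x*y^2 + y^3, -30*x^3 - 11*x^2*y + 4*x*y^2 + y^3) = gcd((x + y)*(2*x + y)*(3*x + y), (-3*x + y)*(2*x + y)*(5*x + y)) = 2*x + y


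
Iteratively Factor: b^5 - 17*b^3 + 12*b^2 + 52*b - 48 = (b - 3)*(b^4 + 3*b^3 - 8*b^2 - 12*b + 16) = (b - 3)*(b - 2)*(b^3 + 5*b^2 + 2*b - 8) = (b - 3)*(b - 2)*(b + 4)*(b^2 + b - 2) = (b - 3)*(b - 2)*(b + 2)*(b + 4)*(b - 1)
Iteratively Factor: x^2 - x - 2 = (x - 2)*(x + 1)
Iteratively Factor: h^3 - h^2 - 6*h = (h - 3)*(h^2 + 2*h) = h*(h - 3)*(h + 2)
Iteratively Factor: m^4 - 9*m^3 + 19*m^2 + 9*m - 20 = (m + 1)*(m^3 - 10*m^2 + 29*m - 20) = (m - 5)*(m + 1)*(m^2 - 5*m + 4) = (m - 5)*(m - 4)*(m + 1)*(m - 1)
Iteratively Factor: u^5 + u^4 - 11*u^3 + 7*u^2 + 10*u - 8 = (u - 1)*(u^4 + 2*u^3 - 9*u^2 - 2*u + 8) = (u - 1)*(u + 4)*(u^3 - 2*u^2 - u + 2) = (u - 1)^2*(u + 4)*(u^2 - u - 2) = (u - 2)*(u - 1)^2*(u + 4)*(u + 1)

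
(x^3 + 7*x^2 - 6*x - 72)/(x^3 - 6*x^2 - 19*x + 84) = (x + 6)/(x - 7)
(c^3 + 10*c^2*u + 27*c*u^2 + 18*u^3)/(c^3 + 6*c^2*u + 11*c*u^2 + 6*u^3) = (c + 6*u)/(c + 2*u)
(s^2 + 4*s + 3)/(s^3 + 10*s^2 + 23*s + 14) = (s + 3)/(s^2 + 9*s + 14)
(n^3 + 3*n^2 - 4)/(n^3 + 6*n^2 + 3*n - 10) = (n + 2)/(n + 5)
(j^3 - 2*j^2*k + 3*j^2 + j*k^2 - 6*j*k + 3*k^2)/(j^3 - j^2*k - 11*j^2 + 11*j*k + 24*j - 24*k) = (j^2 - j*k + 3*j - 3*k)/(j^2 - 11*j + 24)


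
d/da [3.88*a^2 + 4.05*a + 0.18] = 7.76*a + 4.05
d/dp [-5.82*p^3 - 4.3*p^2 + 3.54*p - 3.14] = -17.46*p^2 - 8.6*p + 3.54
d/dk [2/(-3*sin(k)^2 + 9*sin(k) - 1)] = 6*(2*sin(k) - 3)*cos(k)/(3*sin(k)^2 - 9*sin(k) + 1)^2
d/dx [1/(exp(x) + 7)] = -exp(x)/(exp(x) + 7)^2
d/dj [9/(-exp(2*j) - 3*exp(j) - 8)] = (18*exp(j) + 27)*exp(j)/(exp(2*j) + 3*exp(j) + 8)^2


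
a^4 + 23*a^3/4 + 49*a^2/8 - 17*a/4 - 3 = (a - 3/4)*(a + 1/2)*(a + 2)*(a + 4)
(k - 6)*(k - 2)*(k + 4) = k^3 - 4*k^2 - 20*k + 48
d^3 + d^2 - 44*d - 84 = (d - 7)*(d + 2)*(d + 6)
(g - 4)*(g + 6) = g^2 + 2*g - 24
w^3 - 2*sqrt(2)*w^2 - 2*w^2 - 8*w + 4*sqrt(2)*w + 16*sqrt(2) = (w - 4)*(w + 2)*(w - 2*sqrt(2))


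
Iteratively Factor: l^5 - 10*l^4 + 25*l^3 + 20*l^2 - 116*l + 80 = (l + 2)*(l^4 - 12*l^3 + 49*l^2 - 78*l + 40) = (l - 4)*(l + 2)*(l^3 - 8*l^2 + 17*l - 10) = (l - 5)*(l - 4)*(l + 2)*(l^2 - 3*l + 2) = (l - 5)*(l - 4)*(l - 2)*(l + 2)*(l - 1)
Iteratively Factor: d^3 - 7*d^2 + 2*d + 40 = (d - 4)*(d^2 - 3*d - 10) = (d - 4)*(d + 2)*(d - 5)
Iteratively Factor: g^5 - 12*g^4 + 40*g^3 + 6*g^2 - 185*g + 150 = (g - 5)*(g^4 - 7*g^3 + 5*g^2 + 31*g - 30) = (g - 5)*(g - 1)*(g^3 - 6*g^2 - g + 30) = (g - 5)^2*(g - 1)*(g^2 - g - 6) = (g - 5)^2*(g - 3)*(g - 1)*(g + 2)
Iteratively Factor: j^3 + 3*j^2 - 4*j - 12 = (j - 2)*(j^2 + 5*j + 6) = (j - 2)*(j + 2)*(j + 3)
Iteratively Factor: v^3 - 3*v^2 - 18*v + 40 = (v + 4)*(v^2 - 7*v + 10) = (v - 5)*(v + 4)*(v - 2)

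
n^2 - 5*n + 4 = (n - 4)*(n - 1)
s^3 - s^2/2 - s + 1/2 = (s - 1)*(s - 1/2)*(s + 1)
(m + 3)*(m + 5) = m^2 + 8*m + 15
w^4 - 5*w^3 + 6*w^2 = w^2*(w - 3)*(w - 2)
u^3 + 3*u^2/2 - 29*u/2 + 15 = (u - 2)*(u - 3/2)*(u + 5)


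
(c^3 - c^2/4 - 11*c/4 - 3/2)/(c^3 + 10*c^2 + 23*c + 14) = (4*c^2 - 5*c - 6)/(4*(c^2 + 9*c + 14))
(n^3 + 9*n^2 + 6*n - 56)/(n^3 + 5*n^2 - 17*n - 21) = (n^2 + 2*n - 8)/(n^2 - 2*n - 3)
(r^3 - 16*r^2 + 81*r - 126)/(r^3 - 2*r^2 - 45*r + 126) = (r - 7)/(r + 7)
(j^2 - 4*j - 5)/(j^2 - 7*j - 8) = (j - 5)/(j - 8)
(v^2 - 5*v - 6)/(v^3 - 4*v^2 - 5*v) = (v - 6)/(v*(v - 5))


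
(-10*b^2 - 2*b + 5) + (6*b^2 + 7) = -4*b^2 - 2*b + 12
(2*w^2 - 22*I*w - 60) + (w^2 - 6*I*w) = 3*w^2 - 28*I*w - 60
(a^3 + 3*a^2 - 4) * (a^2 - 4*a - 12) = a^5 - a^4 - 24*a^3 - 40*a^2 + 16*a + 48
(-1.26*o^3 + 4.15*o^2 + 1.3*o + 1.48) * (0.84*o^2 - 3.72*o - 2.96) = -1.0584*o^5 + 8.1732*o^4 - 10.6164*o^3 - 15.8768*o^2 - 9.3536*o - 4.3808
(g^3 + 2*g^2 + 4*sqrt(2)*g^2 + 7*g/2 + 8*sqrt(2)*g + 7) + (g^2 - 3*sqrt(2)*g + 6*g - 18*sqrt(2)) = g^3 + 3*g^2 + 4*sqrt(2)*g^2 + 5*sqrt(2)*g + 19*g/2 - 18*sqrt(2) + 7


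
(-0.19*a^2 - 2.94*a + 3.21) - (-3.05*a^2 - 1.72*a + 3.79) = 2.86*a^2 - 1.22*a - 0.58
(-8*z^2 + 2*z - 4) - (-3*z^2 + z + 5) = -5*z^2 + z - 9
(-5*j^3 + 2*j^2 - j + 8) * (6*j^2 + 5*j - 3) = -30*j^5 - 13*j^4 + 19*j^3 + 37*j^2 + 43*j - 24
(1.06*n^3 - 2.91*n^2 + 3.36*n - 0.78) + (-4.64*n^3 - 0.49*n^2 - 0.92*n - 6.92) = -3.58*n^3 - 3.4*n^2 + 2.44*n - 7.7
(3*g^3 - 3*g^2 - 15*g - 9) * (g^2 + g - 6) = 3*g^5 - 36*g^3 - 6*g^2 + 81*g + 54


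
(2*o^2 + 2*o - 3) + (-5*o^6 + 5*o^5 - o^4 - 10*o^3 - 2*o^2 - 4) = -5*o^6 + 5*o^5 - o^4 - 10*o^3 + 2*o - 7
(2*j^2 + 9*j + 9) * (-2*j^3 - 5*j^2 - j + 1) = -4*j^5 - 28*j^4 - 65*j^3 - 52*j^2 + 9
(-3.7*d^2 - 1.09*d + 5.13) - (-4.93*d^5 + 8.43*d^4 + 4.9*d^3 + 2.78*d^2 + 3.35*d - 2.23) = 4.93*d^5 - 8.43*d^4 - 4.9*d^3 - 6.48*d^2 - 4.44*d + 7.36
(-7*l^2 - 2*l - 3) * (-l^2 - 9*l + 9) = 7*l^4 + 65*l^3 - 42*l^2 + 9*l - 27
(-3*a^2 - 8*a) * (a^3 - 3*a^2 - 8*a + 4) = -3*a^5 + a^4 + 48*a^3 + 52*a^2 - 32*a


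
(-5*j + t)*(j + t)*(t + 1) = -5*j^2*t - 5*j^2 - 4*j*t^2 - 4*j*t + t^3 + t^2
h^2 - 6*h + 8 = (h - 4)*(h - 2)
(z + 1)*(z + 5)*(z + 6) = z^3 + 12*z^2 + 41*z + 30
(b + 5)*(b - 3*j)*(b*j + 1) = b^3*j - 3*b^2*j^2 + 5*b^2*j + b^2 - 15*b*j^2 - 3*b*j + 5*b - 15*j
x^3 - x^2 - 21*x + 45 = (x - 3)^2*(x + 5)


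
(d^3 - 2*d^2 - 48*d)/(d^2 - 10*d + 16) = d*(d + 6)/(d - 2)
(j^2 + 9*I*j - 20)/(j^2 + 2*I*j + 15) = (j + 4*I)/(j - 3*I)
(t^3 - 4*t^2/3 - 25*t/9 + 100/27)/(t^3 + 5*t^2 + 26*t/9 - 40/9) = (9*t^2 - 27*t + 20)/(3*(3*t^2 + 10*t - 8))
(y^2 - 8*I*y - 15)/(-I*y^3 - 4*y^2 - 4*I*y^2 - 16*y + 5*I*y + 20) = (I*y^2 + 8*y - 15*I)/(y^3 + 4*y^2*(1 - I) - y*(5 + 16*I) + 20*I)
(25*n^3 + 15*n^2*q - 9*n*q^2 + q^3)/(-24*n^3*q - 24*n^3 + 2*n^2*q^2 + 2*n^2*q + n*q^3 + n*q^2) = (25*n^3 + 15*n^2*q - 9*n*q^2 + q^3)/(n*(-24*n^2*q - 24*n^2 + 2*n*q^2 + 2*n*q + q^3 + q^2))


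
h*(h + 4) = h^2 + 4*h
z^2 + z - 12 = (z - 3)*(z + 4)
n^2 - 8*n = n*(n - 8)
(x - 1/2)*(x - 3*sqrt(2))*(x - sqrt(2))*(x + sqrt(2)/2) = x^4 - 7*sqrt(2)*x^3/2 - x^3/2 + 2*x^2 + 7*sqrt(2)*x^2/4 - x + 3*sqrt(2)*x - 3*sqrt(2)/2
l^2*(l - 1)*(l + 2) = l^4 + l^3 - 2*l^2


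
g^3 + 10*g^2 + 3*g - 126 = (g - 3)*(g + 6)*(g + 7)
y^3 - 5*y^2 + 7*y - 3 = (y - 3)*(y - 1)^2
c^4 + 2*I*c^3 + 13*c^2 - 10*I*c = c*(c - 2*I)*(c - I)*(c + 5*I)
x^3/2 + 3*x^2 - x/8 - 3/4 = (x/2 + 1/4)*(x - 1/2)*(x + 6)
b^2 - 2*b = b*(b - 2)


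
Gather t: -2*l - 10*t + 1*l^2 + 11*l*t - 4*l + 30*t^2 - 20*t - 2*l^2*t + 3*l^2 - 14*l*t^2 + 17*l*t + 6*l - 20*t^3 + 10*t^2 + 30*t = 4*l^2 - 20*t^3 + t^2*(40 - 14*l) + t*(-2*l^2 + 28*l)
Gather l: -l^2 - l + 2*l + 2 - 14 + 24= -l^2 + l + 12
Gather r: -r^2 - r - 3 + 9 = -r^2 - r + 6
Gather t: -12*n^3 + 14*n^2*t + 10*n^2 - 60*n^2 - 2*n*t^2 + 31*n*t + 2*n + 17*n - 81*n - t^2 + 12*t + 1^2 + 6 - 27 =-12*n^3 - 50*n^2 - 62*n + t^2*(-2*n - 1) + t*(14*n^2 + 31*n + 12) - 20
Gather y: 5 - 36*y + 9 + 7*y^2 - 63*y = 7*y^2 - 99*y + 14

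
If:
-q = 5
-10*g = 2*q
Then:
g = 1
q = -5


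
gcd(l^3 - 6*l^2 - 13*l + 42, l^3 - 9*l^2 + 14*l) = l^2 - 9*l + 14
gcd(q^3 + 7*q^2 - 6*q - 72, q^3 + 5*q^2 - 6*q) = q + 6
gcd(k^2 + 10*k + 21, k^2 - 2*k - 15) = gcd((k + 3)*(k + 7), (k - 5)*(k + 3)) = k + 3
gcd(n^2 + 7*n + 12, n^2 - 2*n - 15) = n + 3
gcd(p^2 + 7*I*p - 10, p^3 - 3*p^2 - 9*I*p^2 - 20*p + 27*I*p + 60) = 1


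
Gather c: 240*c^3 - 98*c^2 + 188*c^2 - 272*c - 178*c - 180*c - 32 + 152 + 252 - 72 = 240*c^3 + 90*c^2 - 630*c + 300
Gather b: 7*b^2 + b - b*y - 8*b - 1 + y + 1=7*b^2 + b*(-y - 7) + y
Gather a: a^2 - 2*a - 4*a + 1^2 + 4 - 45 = a^2 - 6*a - 40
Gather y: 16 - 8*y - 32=-8*y - 16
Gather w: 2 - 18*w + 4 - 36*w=6 - 54*w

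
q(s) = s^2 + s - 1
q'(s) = 2*s + 1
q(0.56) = -0.13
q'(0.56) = 2.12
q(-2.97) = 4.85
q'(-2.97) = -4.94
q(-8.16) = 57.43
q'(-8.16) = -15.32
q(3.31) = 13.27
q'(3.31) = 7.62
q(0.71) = 0.21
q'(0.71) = 2.42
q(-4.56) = 15.23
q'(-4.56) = -8.12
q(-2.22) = 1.71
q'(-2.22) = -3.44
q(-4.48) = 14.59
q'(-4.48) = -7.96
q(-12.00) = 131.00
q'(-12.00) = -23.00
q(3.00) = 11.00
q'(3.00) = 7.00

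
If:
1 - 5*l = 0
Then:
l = 1/5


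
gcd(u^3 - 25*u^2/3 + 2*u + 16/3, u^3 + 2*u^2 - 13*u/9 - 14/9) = u^2 - u/3 - 2/3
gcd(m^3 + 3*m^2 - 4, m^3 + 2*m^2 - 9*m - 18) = m + 2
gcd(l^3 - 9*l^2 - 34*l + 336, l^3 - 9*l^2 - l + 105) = l - 7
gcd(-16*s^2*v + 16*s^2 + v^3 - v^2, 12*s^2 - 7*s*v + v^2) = 4*s - v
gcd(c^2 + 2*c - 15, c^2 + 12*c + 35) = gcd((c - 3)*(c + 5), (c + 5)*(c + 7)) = c + 5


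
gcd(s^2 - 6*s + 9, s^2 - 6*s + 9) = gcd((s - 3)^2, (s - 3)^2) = s^2 - 6*s + 9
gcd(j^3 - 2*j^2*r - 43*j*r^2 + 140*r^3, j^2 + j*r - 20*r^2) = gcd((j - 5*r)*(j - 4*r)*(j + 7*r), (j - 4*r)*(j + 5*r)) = -j + 4*r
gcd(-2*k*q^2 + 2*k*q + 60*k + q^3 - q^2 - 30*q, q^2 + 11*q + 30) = q + 5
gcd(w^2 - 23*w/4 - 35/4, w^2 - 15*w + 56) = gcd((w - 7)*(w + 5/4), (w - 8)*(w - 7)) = w - 7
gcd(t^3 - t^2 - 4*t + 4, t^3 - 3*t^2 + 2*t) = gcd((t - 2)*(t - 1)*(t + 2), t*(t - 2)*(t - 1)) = t^2 - 3*t + 2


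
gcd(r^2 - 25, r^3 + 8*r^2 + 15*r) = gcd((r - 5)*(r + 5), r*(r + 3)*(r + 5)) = r + 5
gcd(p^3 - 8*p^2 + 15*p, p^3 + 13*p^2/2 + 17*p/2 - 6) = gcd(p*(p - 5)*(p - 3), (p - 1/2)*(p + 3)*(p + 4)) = 1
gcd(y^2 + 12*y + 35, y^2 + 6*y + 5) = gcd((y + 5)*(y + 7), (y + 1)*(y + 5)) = y + 5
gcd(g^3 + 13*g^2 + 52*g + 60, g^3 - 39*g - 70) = g^2 + 7*g + 10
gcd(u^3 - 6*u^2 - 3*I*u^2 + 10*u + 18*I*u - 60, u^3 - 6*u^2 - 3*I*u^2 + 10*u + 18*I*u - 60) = u^3 + u^2*(-6 - 3*I) + u*(10 + 18*I) - 60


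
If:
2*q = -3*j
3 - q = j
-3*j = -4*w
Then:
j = -6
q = 9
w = -9/2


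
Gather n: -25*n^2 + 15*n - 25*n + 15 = -25*n^2 - 10*n + 15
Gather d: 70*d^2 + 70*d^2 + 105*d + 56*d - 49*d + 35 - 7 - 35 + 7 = 140*d^2 + 112*d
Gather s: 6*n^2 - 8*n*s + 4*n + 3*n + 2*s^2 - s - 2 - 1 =6*n^2 + 7*n + 2*s^2 + s*(-8*n - 1) - 3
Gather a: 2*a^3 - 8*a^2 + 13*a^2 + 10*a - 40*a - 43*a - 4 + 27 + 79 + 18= 2*a^3 + 5*a^2 - 73*a + 120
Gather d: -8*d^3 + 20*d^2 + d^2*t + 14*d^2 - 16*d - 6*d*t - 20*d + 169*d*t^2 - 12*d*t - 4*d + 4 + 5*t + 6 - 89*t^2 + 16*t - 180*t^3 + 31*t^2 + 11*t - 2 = -8*d^3 + d^2*(t + 34) + d*(169*t^2 - 18*t - 40) - 180*t^3 - 58*t^2 + 32*t + 8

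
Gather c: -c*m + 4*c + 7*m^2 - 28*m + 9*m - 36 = c*(4 - m) + 7*m^2 - 19*m - 36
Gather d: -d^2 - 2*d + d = -d^2 - d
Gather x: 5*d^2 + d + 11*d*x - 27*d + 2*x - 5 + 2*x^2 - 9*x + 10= 5*d^2 - 26*d + 2*x^2 + x*(11*d - 7) + 5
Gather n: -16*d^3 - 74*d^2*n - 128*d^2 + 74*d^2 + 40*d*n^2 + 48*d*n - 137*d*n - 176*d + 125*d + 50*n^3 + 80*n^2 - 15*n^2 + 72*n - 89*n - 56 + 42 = -16*d^3 - 54*d^2 - 51*d + 50*n^3 + n^2*(40*d + 65) + n*(-74*d^2 - 89*d - 17) - 14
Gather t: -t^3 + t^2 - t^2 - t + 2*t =-t^3 + t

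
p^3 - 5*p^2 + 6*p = p*(p - 3)*(p - 2)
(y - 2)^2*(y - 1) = y^3 - 5*y^2 + 8*y - 4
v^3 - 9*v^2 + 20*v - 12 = (v - 6)*(v - 2)*(v - 1)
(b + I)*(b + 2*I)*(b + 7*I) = b^3 + 10*I*b^2 - 23*b - 14*I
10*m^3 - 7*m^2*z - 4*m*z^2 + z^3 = (-5*m + z)*(-m + z)*(2*m + z)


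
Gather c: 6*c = 6*c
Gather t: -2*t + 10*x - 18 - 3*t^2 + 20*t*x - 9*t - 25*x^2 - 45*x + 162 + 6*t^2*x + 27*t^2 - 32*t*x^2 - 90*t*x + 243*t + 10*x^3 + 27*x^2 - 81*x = t^2*(6*x + 24) + t*(-32*x^2 - 70*x + 232) + 10*x^3 + 2*x^2 - 116*x + 144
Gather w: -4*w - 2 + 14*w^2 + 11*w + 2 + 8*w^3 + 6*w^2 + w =8*w^3 + 20*w^2 + 8*w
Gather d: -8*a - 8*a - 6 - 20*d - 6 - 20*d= -16*a - 40*d - 12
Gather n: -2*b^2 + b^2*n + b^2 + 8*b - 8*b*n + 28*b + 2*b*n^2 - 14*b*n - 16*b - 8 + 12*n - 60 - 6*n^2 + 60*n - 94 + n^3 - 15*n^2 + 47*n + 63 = -b^2 + 20*b + n^3 + n^2*(2*b - 21) + n*(b^2 - 22*b + 119) - 99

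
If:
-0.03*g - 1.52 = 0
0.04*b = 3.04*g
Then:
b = -3850.67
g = -50.67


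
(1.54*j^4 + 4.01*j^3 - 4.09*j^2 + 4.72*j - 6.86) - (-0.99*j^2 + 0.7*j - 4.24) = 1.54*j^4 + 4.01*j^3 - 3.1*j^2 + 4.02*j - 2.62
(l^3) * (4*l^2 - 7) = 4*l^5 - 7*l^3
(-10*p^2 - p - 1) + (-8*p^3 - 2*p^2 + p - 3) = -8*p^3 - 12*p^2 - 4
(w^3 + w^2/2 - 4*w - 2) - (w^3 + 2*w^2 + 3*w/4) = -3*w^2/2 - 19*w/4 - 2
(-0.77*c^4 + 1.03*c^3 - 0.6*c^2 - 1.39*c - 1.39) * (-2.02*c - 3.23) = 1.5554*c^5 + 0.4065*c^4 - 2.1149*c^3 + 4.7458*c^2 + 7.2975*c + 4.4897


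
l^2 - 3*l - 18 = (l - 6)*(l + 3)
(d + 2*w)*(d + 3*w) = d^2 + 5*d*w + 6*w^2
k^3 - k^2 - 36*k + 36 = (k - 6)*(k - 1)*(k + 6)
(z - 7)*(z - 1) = z^2 - 8*z + 7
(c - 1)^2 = c^2 - 2*c + 1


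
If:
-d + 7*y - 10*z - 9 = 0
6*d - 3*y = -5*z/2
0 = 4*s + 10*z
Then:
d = 25*z/78 + 9/13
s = -5*z/2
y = 115*z/78 + 18/13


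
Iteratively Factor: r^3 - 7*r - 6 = (r + 2)*(r^2 - 2*r - 3) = (r + 1)*(r + 2)*(r - 3)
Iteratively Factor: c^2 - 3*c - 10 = (c + 2)*(c - 5)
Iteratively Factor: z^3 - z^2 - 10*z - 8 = (z + 2)*(z^2 - 3*z - 4) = (z - 4)*(z + 2)*(z + 1)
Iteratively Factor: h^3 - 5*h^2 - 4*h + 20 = (h - 2)*(h^2 - 3*h - 10) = (h - 2)*(h + 2)*(h - 5)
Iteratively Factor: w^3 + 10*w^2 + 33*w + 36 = (w + 3)*(w^2 + 7*w + 12) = (w + 3)^2*(w + 4)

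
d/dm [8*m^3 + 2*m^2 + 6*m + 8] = 24*m^2 + 4*m + 6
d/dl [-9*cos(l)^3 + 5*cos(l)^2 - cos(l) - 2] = (27*cos(l)^2 - 10*cos(l) + 1)*sin(l)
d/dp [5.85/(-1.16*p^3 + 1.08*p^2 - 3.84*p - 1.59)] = (20.358*p^2 - 12.636*p + 22.464)/(1.16*p^3 - 1.08*p^2 + 3.84*p + 1.59)^2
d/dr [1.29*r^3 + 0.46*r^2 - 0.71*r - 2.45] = 3.87*r^2 + 0.92*r - 0.71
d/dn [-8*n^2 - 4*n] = -16*n - 4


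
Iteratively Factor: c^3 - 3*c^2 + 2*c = (c)*(c^2 - 3*c + 2) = c*(c - 2)*(c - 1)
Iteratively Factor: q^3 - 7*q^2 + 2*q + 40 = (q - 4)*(q^2 - 3*q - 10) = (q - 5)*(q - 4)*(q + 2)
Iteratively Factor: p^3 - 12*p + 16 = (p - 2)*(p^2 + 2*p - 8) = (p - 2)^2*(p + 4)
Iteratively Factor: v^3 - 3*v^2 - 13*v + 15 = (v + 3)*(v^2 - 6*v + 5) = (v - 1)*(v + 3)*(v - 5)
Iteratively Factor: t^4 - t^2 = (t)*(t^3 - t) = t*(t + 1)*(t^2 - t) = t*(t - 1)*(t + 1)*(t)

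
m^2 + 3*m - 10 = (m - 2)*(m + 5)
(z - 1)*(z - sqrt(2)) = z^2 - sqrt(2)*z - z + sqrt(2)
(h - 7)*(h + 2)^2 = h^3 - 3*h^2 - 24*h - 28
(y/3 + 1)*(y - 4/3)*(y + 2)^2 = y^4/3 + 17*y^3/9 + 20*y^2/9 - 28*y/9 - 16/3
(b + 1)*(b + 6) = b^2 + 7*b + 6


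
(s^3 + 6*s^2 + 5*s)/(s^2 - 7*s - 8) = s*(s + 5)/(s - 8)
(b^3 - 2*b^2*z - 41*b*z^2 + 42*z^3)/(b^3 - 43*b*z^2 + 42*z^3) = (-b^2 + b*z + 42*z^2)/(-b^2 - b*z + 42*z^2)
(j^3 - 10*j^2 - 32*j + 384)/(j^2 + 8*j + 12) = (j^2 - 16*j + 64)/(j + 2)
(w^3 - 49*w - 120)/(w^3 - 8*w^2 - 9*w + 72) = (w + 5)/(w - 3)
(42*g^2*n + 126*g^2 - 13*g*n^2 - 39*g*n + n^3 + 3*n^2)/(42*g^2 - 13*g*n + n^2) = n + 3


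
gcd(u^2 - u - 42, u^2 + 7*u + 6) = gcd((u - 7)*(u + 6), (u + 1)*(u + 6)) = u + 6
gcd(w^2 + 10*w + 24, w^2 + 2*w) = 1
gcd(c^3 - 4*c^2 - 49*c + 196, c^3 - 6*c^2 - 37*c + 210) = c - 7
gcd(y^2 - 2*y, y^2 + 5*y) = y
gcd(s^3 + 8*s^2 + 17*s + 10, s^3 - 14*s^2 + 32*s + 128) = s + 2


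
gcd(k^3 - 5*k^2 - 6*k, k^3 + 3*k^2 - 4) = 1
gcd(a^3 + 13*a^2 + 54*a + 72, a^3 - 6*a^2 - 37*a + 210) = a + 6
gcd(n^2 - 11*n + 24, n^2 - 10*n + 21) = n - 3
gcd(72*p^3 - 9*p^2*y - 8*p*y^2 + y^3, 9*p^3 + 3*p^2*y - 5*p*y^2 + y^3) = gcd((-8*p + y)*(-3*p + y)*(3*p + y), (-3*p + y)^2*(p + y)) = -3*p + y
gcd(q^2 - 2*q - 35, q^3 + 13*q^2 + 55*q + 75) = q + 5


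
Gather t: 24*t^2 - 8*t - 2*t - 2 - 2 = 24*t^2 - 10*t - 4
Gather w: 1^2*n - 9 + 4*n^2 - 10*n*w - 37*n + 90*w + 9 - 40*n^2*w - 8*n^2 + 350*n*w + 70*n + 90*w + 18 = -4*n^2 + 34*n + w*(-40*n^2 + 340*n + 180) + 18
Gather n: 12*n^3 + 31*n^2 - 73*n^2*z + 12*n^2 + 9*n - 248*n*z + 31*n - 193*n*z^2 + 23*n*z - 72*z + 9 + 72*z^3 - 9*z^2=12*n^3 + n^2*(43 - 73*z) + n*(-193*z^2 - 225*z + 40) + 72*z^3 - 9*z^2 - 72*z + 9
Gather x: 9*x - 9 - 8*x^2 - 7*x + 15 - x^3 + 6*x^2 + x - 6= -x^3 - 2*x^2 + 3*x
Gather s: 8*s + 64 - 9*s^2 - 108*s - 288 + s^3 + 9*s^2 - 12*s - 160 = s^3 - 112*s - 384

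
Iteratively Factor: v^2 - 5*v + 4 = (v - 1)*(v - 4)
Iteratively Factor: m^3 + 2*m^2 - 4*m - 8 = (m - 2)*(m^2 + 4*m + 4) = (m - 2)*(m + 2)*(m + 2)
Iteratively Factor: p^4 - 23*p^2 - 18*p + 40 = (p - 1)*(p^3 + p^2 - 22*p - 40) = (p - 1)*(p + 2)*(p^2 - p - 20) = (p - 5)*(p - 1)*(p + 2)*(p + 4)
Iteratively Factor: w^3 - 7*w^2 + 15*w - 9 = (w - 1)*(w^2 - 6*w + 9) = (w - 3)*(w - 1)*(w - 3)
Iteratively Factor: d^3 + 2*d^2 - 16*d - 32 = (d + 2)*(d^2 - 16) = (d - 4)*(d + 2)*(d + 4)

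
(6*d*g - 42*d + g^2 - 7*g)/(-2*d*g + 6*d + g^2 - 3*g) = (-6*d*g + 42*d - g^2 + 7*g)/(2*d*g - 6*d - g^2 + 3*g)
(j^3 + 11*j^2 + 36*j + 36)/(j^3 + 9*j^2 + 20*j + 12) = (j + 3)/(j + 1)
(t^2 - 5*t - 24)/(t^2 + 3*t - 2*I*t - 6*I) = (t - 8)/(t - 2*I)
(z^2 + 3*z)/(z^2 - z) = (z + 3)/(z - 1)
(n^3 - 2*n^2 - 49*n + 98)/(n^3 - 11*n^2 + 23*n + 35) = (n^2 + 5*n - 14)/(n^2 - 4*n - 5)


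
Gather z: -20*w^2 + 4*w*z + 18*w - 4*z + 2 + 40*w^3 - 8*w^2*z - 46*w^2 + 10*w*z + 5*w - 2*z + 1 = 40*w^3 - 66*w^2 + 23*w + z*(-8*w^2 + 14*w - 6) + 3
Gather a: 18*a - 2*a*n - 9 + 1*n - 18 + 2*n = a*(18 - 2*n) + 3*n - 27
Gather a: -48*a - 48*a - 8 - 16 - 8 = -96*a - 32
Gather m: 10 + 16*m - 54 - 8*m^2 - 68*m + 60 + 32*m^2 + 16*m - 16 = 24*m^2 - 36*m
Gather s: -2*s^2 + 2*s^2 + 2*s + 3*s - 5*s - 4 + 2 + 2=0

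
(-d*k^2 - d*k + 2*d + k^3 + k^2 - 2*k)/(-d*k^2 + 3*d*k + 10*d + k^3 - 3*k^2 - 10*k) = (k - 1)/(k - 5)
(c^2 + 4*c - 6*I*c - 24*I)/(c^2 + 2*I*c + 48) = (c + 4)/(c + 8*I)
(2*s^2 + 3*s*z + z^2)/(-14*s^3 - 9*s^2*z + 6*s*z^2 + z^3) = (2*s + z)/(-14*s^2 + 5*s*z + z^2)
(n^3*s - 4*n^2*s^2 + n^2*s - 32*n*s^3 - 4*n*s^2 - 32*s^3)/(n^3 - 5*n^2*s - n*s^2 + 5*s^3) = s*(n^3 - 4*n^2*s + n^2 - 32*n*s^2 - 4*n*s - 32*s^2)/(n^3 - 5*n^2*s - n*s^2 + 5*s^3)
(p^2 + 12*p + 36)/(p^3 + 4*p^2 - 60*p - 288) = 1/(p - 8)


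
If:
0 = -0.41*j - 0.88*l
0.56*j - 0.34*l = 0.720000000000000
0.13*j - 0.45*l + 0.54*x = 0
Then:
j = 1.00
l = -0.47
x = -0.63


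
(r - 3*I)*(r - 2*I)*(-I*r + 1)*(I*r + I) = r^4 + r^3 - 4*I*r^3 - r^2 - 4*I*r^2 - r - 6*I*r - 6*I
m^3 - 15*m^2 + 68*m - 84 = (m - 7)*(m - 6)*(m - 2)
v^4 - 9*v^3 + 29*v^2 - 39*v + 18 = (v - 3)^2*(v - 2)*(v - 1)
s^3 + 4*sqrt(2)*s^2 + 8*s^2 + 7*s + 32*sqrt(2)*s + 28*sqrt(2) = (s + 1)*(s + 7)*(s + 4*sqrt(2))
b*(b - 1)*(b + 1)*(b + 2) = b^4 + 2*b^3 - b^2 - 2*b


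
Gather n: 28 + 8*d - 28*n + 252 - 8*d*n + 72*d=80*d + n*(-8*d - 28) + 280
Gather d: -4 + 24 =20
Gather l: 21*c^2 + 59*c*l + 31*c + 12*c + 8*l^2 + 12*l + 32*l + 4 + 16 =21*c^2 + 43*c + 8*l^2 + l*(59*c + 44) + 20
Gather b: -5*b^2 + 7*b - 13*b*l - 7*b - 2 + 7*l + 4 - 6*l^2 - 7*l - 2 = -5*b^2 - 13*b*l - 6*l^2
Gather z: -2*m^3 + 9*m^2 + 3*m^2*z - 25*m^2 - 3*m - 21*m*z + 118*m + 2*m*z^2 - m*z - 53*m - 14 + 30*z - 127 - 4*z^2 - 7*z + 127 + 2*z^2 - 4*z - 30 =-2*m^3 - 16*m^2 + 62*m + z^2*(2*m - 2) + z*(3*m^2 - 22*m + 19) - 44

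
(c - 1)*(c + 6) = c^2 + 5*c - 6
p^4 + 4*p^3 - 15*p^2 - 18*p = p*(p - 3)*(p + 1)*(p + 6)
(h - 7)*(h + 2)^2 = h^3 - 3*h^2 - 24*h - 28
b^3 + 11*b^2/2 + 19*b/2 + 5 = (b + 1)*(b + 2)*(b + 5/2)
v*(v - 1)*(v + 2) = v^3 + v^2 - 2*v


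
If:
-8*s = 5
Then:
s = -5/8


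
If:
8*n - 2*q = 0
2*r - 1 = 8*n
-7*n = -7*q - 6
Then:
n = -2/7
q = -8/7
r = -9/14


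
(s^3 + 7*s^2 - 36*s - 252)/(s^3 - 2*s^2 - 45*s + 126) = (s + 6)/(s - 3)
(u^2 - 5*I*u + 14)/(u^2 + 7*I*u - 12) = (u^2 - 5*I*u + 14)/(u^2 + 7*I*u - 12)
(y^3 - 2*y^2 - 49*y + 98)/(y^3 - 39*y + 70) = (y - 7)/(y - 5)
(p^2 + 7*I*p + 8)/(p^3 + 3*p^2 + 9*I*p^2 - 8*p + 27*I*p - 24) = (p - I)/(p^2 + p*(3 + I) + 3*I)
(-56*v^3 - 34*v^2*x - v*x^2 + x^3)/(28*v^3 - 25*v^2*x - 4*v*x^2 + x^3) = (2*v + x)/(-v + x)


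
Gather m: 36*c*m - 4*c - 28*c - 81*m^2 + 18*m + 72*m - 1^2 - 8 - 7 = -32*c - 81*m^2 + m*(36*c + 90) - 16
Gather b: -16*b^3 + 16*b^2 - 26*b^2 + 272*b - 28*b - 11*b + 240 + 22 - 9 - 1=-16*b^3 - 10*b^2 + 233*b + 252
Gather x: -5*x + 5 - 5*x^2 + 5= -5*x^2 - 5*x + 10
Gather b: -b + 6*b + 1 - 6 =5*b - 5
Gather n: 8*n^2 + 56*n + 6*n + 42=8*n^2 + 62*n + 42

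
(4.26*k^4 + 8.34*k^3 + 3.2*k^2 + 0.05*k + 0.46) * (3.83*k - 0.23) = 16.3158*k^5 + 30.9624*k^4 + 10.3378*k^3 - 0.5445*k^2 + 1.7503*k - 0.1058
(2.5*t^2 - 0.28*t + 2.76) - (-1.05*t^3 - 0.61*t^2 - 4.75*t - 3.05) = 1.05*t^3 + 3.11*t^2 + 4.47*t + 5.81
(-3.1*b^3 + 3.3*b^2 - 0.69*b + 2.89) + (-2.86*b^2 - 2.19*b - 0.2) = -3.1*b^3 + 0.44*b^2 - 2.88*b + 2.69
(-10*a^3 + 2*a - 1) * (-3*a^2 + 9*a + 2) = 30*a^5 - 90*a^4 - 26*a^3 + 21*a^2 - 5*a - 2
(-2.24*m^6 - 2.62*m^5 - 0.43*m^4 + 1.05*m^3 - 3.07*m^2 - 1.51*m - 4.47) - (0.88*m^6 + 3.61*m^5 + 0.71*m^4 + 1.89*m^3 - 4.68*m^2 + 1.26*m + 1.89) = -3.12*m^6 - 6.23*m^5 - 1.14*m^4 - 0.84*m^3 + 1.61*m^2 - 2.77*m - 6.36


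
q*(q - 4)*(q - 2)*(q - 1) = q^4 - 7*q^3 + 14*q^2 - 8*q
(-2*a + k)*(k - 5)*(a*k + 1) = -2*a^2*k^2 + 10*a^2*k + a*k^3 - 5*a*k^2 - 2*a*k + 10*a + k^2 - 5*k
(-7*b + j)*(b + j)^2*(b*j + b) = -7*b^4*j - 7*b^4 - 13*b^3*j^2 - 13*b^3*j - 5*b^2*j^3 - 5*b^2*j^2 + b*j^4 + b*j^3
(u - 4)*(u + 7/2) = u^2 - u/2 - 14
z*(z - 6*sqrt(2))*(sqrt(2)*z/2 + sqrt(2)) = sqrt(2)*z^3/2 - 6*z^2 + sqrt(2)*z^2 - 12*z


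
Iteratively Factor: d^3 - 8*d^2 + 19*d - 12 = (d - 3)*(d^2 - 5*d + 4) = (d - 3)*(d - 1)*(d - 4)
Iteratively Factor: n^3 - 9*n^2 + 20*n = (n - 4)*(n^2 - 5*n) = n*(n - 4)*(n - 5)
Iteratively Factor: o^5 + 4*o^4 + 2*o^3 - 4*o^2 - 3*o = (o + 1)*(o^4 + 3*o^3 - o^2 - 3*o) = (o - 1)*(o + 1)*(o^3 + 4*o^2 + 3*o) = (o - 1)*(o + 1)*(o + 3)*(o^2 + o) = (o - 1)*(o + 1)^2*(o + 3)*(o)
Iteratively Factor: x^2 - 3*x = (x)*(x - 3)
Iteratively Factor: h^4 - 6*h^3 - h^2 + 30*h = (h + 2)*(h^3 - 8*h^2 + 15*h) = h*(h + 2)*(h^2 - 8*h + 15) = h*(h - 5)*(h + 2)*(h - 3)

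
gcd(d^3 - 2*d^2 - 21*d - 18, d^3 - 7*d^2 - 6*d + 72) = d^2 - 3*d - 18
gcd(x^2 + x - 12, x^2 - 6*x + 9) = x - 3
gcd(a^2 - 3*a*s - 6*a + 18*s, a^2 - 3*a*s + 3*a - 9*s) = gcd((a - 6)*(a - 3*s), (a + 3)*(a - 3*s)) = -a + 3*s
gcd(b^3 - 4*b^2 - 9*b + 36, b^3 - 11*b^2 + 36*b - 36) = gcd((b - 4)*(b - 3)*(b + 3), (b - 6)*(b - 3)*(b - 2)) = b - 3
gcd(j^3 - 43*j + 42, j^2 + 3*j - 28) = j + 7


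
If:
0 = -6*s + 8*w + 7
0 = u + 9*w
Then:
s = 4*w/3 + 7/6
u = -9*w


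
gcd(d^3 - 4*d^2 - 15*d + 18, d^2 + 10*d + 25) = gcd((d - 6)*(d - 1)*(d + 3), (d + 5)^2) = 1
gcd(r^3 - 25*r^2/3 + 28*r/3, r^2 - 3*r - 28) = r - 7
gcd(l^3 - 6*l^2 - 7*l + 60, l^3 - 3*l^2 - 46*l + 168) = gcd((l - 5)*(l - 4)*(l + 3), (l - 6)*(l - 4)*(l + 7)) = l - 4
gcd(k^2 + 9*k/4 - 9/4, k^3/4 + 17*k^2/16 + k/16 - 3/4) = k - 3/4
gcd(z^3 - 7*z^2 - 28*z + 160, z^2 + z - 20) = z^2 + z - 20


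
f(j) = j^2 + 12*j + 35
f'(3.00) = 18.00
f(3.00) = 80.00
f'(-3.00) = 6.00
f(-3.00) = 8.00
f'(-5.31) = 1.38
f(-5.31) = -0.52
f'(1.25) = 14.50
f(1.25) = 51.56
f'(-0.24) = 11.52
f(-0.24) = 32.18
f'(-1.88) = 8.24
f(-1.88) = 15.97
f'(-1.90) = 8.20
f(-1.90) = 15.81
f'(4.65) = 21.30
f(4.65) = 112.42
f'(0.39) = 12.78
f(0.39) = 39.83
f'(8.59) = 29.18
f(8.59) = 211.87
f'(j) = 2*j + 12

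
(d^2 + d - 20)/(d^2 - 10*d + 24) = (d + 5)/(d - 6)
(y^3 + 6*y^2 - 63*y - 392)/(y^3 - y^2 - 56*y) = (y + 7)/y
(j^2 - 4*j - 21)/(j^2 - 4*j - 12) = (-j^2 + 4*j + 21)/(-j^2 + 4*j + 12)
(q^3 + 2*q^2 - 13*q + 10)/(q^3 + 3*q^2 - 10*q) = (q - 1)/q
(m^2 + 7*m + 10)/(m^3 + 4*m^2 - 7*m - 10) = (m + 2)/(m^2 - m - 2)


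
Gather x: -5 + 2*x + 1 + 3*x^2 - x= 3*x^2 + x - 4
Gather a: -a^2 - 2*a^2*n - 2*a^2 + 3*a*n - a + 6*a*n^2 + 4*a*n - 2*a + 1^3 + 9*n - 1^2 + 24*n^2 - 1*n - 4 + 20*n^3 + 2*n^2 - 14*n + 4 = a^2*(-2*n - 3) + a*(6*n^2 + 7*n - 3) + 20*n^3 + 26*n^2 - 6*n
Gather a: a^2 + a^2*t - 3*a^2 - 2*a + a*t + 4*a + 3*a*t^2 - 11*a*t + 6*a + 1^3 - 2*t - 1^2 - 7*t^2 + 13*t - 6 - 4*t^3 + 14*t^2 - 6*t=a^2*(t - 2) + a*(3*t^2 - 10*t + 8) - 4*t^3 + 7*t^2 + 5*t - 6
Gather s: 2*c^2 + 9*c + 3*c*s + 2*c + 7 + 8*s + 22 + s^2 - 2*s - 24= 2*c^2 + 11*c + s^2 + s*(3*c + 6) + 5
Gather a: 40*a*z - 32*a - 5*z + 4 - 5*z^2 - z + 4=a*(40*z - 32) - 5*z^2 - 6*z + 8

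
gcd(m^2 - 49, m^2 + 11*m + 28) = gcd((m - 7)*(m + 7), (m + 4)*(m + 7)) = m + 7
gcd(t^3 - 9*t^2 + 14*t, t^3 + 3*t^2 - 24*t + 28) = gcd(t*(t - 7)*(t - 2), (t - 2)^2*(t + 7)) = t - 2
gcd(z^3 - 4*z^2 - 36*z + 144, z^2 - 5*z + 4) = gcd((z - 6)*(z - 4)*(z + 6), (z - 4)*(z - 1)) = z - 4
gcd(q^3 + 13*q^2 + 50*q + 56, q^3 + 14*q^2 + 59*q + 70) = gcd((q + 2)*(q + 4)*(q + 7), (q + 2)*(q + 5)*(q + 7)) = q^2 + 9*q + 14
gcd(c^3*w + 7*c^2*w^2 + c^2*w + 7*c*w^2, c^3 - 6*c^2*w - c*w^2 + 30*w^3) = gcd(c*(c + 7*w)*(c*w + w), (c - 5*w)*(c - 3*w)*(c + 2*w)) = 1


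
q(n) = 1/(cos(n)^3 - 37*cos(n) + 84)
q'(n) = (3*sin(n)*cos(n)^2 - 37*sin(n))/(cos(n)^3 - 37*cos(n) + 84)^2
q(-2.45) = 0.01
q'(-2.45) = 0.00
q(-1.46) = 0.01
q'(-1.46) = 0.01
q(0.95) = 0.02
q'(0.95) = -0.01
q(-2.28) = 0.01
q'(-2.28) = 0.00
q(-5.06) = 0.01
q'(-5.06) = -0.01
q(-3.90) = 0.01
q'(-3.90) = -0.00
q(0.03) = 0.02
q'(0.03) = -0.00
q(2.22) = 0.01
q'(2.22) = -0.00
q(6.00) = 0.02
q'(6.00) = 0.00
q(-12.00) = 0.02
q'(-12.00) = -0.00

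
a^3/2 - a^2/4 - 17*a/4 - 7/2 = (a/2 + 1)*(a - 7/2)*(a + 1)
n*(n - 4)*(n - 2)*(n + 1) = n^4 - 5*n^3 + 2*n^2 + 8*n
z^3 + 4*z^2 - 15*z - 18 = (z - 3)*(z + 1)*(z + 6)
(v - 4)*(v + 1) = v^2 - 3*v - 4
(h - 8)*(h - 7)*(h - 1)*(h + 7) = h^4 - 9*h^3 - 41*h^2 + 441*h - 392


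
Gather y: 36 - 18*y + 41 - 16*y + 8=85 - 34*y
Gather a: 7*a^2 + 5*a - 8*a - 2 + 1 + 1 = 7*a^2 - 3*a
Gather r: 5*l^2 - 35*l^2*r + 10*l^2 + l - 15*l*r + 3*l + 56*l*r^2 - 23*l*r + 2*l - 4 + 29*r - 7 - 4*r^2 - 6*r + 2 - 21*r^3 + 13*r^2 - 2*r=15*l^2 + 6*l - 21*r^3 + r^2*(56*l + 9) + r*(-35*l^2 - 38*l + 21) - 9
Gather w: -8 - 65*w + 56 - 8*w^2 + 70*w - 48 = -8*w^2 + 5*w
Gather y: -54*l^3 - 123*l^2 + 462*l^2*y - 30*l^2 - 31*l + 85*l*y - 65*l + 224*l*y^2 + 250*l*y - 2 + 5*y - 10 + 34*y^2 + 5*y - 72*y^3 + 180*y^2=-54*l^3 - 153*l^2 - 96*l - 72*y^3 + y^2*(224*l + 214) + y*(462*l^2 + 335*l + 10) - 12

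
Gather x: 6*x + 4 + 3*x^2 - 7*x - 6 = 3*x^2 - x - 2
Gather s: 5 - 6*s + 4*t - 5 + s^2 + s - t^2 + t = s^2 - 5*s - t^2 + 5*t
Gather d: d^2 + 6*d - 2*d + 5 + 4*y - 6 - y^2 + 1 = d^2 + 4*d - y^2 + 4*y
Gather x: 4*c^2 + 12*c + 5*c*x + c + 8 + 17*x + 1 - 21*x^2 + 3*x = 4*c^2 + 13*c - 21*x^2 + x*(5*c + 20) + 9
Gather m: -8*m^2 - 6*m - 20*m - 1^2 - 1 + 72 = -8*m^2 - 26*m + 70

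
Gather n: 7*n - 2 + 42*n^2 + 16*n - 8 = 42*n^2 + 23*n - 10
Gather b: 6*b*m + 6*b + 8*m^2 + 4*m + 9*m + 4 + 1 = b*(6*m + 6) + 8*m^2 + 13*m + 5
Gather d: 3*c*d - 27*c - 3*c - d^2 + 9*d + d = -30*c - d^2 + d*(3*c + 10)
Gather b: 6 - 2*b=6 - 2*b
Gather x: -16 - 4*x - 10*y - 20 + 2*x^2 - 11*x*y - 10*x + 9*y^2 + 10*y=2*x^2 + x*(-11*y - 14) + 9*y^2 - 36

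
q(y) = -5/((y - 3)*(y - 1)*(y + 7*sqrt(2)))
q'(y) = 5/((y - 3)*(y - 1)*(y + 7*sqrt(2))^2) + 5/((y - 3)*(y - 1)^2*(y + 7*sqrt(2))) + 5/((y - 3)^2*(y - 1)*(y + 7*sqrt(2)))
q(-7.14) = -0.02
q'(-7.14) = 0.00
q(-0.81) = -0.08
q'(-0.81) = -0.06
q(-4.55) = -0.02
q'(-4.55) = 0.00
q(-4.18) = -0.02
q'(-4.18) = 0.00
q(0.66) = -0.60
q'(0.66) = -1.95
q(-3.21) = -0.03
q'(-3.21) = -0.00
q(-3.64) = -0.03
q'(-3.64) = -0.00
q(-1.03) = -0.07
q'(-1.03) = -0.04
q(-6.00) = -0.02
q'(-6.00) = 0.00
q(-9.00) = -0.05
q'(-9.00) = 0.04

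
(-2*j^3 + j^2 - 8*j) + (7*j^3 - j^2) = 5*j^3 - 8*j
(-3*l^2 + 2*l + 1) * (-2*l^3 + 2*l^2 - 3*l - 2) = 6*l^5 - 10*l^4 + 11*l^3 + 2*l^2 - 7*l - 2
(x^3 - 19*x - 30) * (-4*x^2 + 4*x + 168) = -4*x^5 + 4*x^4 + 244*x^3 + 44*x^2 - 3312*x - 5040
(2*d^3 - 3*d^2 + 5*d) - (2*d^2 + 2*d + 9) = 2*d^3 - 5*d^2 + 3*d - 9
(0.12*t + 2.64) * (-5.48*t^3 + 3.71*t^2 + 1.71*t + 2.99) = -0.6576*t^4 - 14.022*t^3 + 9.9996*t^2 + 4.8732*t + 7.8936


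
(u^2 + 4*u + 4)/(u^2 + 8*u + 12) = (u + 2)/(u + 6)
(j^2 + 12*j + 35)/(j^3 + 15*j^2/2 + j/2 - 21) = 2*(j + 5)/(2*j^2 + j - 6)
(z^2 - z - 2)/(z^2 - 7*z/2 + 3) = 2*(z + 1)/(2*z - 3)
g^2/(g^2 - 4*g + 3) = g^2/(g^2 - 4*g + 3)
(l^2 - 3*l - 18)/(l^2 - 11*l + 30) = (l + 3)/(l - 5)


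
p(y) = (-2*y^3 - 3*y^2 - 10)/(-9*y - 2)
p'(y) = (-6*y^2 - 6*y)/(-9*y - 2) + 9*(-2*y^3 - 3*y^2 - 10)/(-9*y - 2)^2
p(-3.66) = 1.55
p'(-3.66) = -1.44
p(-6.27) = 6.71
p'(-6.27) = -2.53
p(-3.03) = 0.72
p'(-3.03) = -1.21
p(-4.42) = 2.76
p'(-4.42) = -1.74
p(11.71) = 33.83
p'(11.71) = 5.48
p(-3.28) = 1.03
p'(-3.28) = -1.29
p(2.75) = 2.78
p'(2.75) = 1.38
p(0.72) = 1.45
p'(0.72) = -0.66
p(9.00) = 20.61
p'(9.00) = 4.27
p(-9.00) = 15.25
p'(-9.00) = -3.73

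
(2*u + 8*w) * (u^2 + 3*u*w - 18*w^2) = 2*u^3 + 14*u^2*w - 12*u*w^2 - 144*w^3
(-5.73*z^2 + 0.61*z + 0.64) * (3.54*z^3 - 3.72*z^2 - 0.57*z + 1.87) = -20.2842*z^5 + 23.475*z^4 + 3.2625*z^3 - 13.4436*z^2 + 0.7759*z + 1.1968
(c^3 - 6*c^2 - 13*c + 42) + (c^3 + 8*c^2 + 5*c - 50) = 2*c^3 + 2*c^2 - 8*c - 8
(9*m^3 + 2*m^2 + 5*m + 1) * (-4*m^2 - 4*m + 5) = -36*m^5 - 44*m^4 + 17*m^3 - 14*m^2 + 21*m + 5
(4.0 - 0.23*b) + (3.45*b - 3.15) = 3.22*b + 0.85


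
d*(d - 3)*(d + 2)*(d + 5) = d^4 + 4*d^3 - 11*d^2 - 30*d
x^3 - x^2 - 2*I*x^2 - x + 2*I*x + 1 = (x - 1)*(x - I)^2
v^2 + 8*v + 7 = (v + 1)*(v + 7)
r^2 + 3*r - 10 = (r - 2)*(r + 5)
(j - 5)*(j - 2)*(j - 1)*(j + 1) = j^4 - 7*j^3 + 9*j^2 + 7*j - 10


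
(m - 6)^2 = m^2 - 12*m + 36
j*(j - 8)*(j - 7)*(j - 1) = j^4 - 16*j^3 + 71*j^2 - 56*j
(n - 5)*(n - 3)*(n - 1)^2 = n^4 - 10*n^3 + 32*n^2 - 38*n + 15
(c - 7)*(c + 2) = c^2 - 5*c - 14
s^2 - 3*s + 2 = (s - 2)*(s - 1)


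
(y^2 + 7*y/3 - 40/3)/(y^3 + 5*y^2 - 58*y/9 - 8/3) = 3*(3*y^2 + 7*y - 40)/(9*y^3 + 45*y^2 - 58*y - 24)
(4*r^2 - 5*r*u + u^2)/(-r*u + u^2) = (-4*r + u)/u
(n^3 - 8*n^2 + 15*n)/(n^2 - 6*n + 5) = n*(n - 3)/(n - 1)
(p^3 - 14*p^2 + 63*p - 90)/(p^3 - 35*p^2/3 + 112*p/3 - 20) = 3*(p - 3)/(3*p - 2)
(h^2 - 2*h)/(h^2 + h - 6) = h/(h + 3)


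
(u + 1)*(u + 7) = u^2 + 8*u + 7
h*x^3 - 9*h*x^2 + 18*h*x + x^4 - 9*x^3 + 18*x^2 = x*(h + x)*(x - 6)*(x - 3)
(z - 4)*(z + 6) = z^2 + 2*z - 24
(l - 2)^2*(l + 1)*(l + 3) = l^4 - 9*l^2 + 4*l + 12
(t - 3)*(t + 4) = t^2 + t - 12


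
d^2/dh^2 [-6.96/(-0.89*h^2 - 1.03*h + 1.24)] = (-11.026032*h^2 - 12.760464*h + 6.96*(1.78*h + 1.03)*(3.56*h + 2.06) + 15.362112)/(0.89*h^2 + 1.03*h - 1.24)^3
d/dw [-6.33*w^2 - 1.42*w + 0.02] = -12.66*w - 1.42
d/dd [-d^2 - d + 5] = -2*d - 1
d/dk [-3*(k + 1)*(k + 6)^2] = 3*(-3*k - 8)*(k + 6)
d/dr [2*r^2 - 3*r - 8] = 4*r - 3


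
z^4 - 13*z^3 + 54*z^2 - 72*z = z*(z - 6)*(z - 4)*(z - 3)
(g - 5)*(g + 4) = g^2 - g - 20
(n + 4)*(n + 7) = n^2 + 11*n + 28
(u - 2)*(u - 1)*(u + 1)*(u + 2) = u^4 - 5*u^2 + 4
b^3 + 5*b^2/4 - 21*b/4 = b*(b - 7/4)*(b + 3)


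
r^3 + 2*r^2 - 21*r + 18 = (r - 3)*(r - 1)*(r + 6)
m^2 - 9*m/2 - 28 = (m - 8)*(m + 7/2)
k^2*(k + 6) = k^3 + 6*k^2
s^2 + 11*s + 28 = (s + 4)*(s + 7)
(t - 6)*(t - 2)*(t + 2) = t^3 - 6*t^2 - 4*t + 24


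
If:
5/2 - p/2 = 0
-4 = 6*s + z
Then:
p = 5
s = -z/6 - 2/3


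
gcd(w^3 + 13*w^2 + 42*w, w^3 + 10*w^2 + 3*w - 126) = w^2 + 13*w + 42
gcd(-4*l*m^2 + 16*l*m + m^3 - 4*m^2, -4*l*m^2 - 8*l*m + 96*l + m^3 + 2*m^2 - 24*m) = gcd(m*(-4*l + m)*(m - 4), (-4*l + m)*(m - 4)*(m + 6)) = 4*l*m - 16*l - m^2 + 4*m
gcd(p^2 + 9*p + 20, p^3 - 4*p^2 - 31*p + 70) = p + 5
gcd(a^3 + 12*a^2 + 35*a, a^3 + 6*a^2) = a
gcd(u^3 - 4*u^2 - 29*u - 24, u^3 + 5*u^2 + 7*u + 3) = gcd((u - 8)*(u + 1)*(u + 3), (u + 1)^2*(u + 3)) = u^2 + 4*u + 3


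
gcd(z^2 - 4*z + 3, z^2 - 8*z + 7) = z - 1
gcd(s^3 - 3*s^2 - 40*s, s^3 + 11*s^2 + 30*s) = s^2 + 5*s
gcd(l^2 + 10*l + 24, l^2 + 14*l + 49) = 1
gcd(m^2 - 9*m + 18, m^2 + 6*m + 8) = 1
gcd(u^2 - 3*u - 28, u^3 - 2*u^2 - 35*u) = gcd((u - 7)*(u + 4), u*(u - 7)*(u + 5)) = u - 7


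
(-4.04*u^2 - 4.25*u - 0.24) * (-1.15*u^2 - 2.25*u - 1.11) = 4.646*u^4 + 13.9775*u^3 + 14.3229*u^2 + 5.2575*u + 0.2664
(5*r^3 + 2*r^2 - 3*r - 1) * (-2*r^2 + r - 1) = -10*r^5 + r^4 + 3*r^3 - 3*r^2 + 2*r + 1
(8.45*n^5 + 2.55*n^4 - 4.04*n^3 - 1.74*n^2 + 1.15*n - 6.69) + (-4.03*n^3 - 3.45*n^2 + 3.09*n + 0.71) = 8.45*n^5 + 2.55*n^4 - 8.07*n^3 - 5.19*n^2 + 4.24*n - 5.98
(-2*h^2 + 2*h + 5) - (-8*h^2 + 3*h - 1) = 6*h^2 - h + 6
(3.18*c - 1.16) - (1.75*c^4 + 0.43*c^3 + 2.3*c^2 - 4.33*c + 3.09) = -1.75*c^4 - 0.43*c^3 - 2.3*c^2 + 7.51*c - 4.25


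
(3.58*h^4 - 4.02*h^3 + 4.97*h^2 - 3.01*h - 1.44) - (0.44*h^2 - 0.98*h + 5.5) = 3.58*h^4 - 4.02*h^3 + 4.53*h^2 - 2.03*h - 6.94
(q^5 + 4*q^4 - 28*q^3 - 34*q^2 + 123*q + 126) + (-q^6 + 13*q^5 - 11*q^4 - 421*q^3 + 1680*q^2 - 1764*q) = -q^6 + 14*q^5 - 7*q^4 - 449*q^3 + 1646*q^2 - 1641*q + 126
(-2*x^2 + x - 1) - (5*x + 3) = -2*x^2 - 4*x - 4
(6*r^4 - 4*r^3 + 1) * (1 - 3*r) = -18*r^5 + 18*r^4 - 4*r^3 - 3*r + 1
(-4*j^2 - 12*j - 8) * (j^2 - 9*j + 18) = -4*j^4 + 24*j^3 + 28*j^2 - 144*j - 144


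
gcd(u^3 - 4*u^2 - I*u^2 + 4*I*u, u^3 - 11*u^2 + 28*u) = u^2 - 4*u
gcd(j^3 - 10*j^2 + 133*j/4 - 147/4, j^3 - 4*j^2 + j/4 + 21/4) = j - 7/2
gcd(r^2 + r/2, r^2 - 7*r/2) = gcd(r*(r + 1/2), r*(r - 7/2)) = r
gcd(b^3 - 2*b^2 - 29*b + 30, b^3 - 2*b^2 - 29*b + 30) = b^3 - 2*b^2 - 29*b + 30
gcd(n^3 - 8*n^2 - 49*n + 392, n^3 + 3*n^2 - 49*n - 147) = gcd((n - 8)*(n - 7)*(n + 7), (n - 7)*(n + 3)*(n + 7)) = n^2 - 49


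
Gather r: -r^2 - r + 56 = -r^2 - r + 56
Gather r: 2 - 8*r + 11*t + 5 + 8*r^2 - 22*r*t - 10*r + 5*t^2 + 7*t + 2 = 8*r^2 + r*(-22*t - 18) + 5*t^2 + 18*t + 9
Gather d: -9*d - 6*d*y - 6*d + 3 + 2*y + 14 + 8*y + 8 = d*(-6*y - 15) + 10*y + 25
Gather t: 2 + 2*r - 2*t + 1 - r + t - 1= r - t + 2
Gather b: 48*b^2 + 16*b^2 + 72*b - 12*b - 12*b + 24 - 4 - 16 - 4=64*b^2 + 48*b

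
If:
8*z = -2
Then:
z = -1/4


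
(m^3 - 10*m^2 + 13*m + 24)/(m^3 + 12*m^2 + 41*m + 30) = (m^2 - 11*m + 24)/(m^2 + 11*m + 30)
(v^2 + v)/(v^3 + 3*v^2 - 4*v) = (v + 1)/(v^2 + 3*v - 4)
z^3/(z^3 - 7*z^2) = z/(z - 7)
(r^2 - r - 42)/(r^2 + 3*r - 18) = (r - 7)/(r - 3)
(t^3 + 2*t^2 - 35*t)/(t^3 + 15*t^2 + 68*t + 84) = t*(t - 5)/(t^2 + 8*t + 12)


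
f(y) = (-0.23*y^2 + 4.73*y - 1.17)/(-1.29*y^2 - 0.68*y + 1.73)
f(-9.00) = 0.65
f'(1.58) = 2.58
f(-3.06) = 2.15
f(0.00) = -0.68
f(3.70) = -0.71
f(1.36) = -3.06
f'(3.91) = 0.21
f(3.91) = -0.67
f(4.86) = -0.51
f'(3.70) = 0.23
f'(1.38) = 5.06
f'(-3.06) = 1.14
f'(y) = (4.73 - 0.46*y)/(-1.29*y^2 - 0.68*y + 1.73) + (2.58*y + 0.68)*(-0.23*y^2 + 4.73*y - 1.17)/(-1.29*y^2 - 0.68*y + 1.73)^2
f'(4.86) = 0.13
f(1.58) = -2.23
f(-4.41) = 1.30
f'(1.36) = 5.51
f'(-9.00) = 0.06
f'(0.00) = 2.47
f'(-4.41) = 0.35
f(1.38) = -2.95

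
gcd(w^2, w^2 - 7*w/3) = w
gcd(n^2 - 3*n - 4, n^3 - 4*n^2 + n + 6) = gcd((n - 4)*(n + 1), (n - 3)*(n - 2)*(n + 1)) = n + 1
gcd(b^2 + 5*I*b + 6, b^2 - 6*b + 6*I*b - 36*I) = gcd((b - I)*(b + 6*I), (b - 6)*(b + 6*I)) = b + 6*I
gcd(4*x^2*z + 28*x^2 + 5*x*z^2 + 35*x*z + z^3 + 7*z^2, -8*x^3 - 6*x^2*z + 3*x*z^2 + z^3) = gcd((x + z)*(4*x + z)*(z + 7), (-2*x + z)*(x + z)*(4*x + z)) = 4*x^2 + 5*x*z + z^2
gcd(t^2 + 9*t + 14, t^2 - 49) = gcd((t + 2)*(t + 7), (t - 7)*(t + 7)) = t + 7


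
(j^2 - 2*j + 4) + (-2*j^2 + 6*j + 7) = -j^2 + 4*j + 11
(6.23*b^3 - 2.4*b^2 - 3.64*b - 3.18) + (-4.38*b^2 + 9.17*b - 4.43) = 6.23*b^3 - 6.78*b^2 + 5.53*b - 7.61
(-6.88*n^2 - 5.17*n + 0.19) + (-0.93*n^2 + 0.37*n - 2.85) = -7.81*n^2 - 4.8*n - 2.66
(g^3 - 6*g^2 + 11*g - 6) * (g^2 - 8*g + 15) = g^5 - 14*g^4 + 74*g^3 - 184*g^2 + 213*g - 90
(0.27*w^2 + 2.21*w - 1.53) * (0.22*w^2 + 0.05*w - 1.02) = 0.0594*w^4 + 0.4997*w^3 - 0.5015*w^2 - 2.3307*w + 1.5606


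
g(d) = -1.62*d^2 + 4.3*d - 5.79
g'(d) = 4.3 - 3.24*d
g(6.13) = -40.31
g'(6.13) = -15.56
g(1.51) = -2.99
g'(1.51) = -0.59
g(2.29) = -4.44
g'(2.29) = -3.12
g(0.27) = -4.75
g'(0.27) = 3.43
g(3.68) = -11.90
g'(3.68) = -7.62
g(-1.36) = -14.63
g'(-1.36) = 8.71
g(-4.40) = -56.07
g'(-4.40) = 18.56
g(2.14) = -4.01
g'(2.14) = -2.63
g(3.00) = -7.47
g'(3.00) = -5.42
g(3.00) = -7.47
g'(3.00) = -5.42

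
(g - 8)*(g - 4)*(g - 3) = g^3 - 15*g^2 + 68*g - 96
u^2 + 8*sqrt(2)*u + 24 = (u + 2*sqrt(2))*(u + 6*sqrt(2))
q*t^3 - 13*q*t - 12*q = (t - 4)*(t + 3)*(q*t + q)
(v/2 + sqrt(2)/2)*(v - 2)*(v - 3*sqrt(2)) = v^3/2 - sqrt(2)*v^2 - v^2 - 3*v + 2*sqrt(2)*v + 6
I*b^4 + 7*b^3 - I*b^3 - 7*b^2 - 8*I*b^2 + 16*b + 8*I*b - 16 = (b - 4*I)^2*(b + I)*(I*b - I)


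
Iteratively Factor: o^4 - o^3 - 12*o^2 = (o + 3)*(o^3 - 4*o^2) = (o - 4)*(o + 3)*(o^2) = o*(o - 4)*(o + 3)*(o)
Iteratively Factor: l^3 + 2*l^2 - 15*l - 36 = (l + 3)*(l^2 - l - 12) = (l - 4)*(l + 3)*(l + 3)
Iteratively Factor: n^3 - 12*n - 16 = (n + 2)*(n^2 - 2*n - 8) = (n - 4)*(n + 2)*(n + 2)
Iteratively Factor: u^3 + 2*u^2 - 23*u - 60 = (u + 3)*(u^2 - u - 20) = (u + 3)*(u + 4)*(u - 5)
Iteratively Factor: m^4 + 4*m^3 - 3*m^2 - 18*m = (m + 3)*(m^3 + m^2 - 6*m) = m*(m + 3)*(m^2 + m - 6) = m*(m + 3)^2*(m - 2)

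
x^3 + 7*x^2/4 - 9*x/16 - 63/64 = (x - 3/4)*(x + 3/4)*(x + 7/4)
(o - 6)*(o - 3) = o^2 - 9*o + 18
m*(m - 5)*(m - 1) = m^3 - 6*m^2 + 5*m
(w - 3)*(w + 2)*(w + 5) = w^3 + 4*w^2 - 11*w - 30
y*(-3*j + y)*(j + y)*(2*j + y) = -6*j^3*y - 7*j^2*y^2 + y^4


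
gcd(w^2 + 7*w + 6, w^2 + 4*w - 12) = w + 6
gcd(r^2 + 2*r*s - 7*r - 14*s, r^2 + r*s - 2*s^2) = r + 2*s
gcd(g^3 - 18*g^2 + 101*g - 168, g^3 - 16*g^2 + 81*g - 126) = g^2 - 10*g + 21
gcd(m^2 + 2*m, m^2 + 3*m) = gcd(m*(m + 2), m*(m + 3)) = m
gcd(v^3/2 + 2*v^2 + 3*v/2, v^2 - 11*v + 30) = 1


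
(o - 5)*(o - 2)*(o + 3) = o^3 - 4*o^2 - 11*o + 30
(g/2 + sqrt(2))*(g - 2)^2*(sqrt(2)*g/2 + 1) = sqrt(2)*g^4/4 - sqrt(2)*g^3 + 3*g^3/2 - 6*g^2 + 2*sqrt(2)*g^2 - 4*sqrt(2)*g + 6*g + 4*sqrt(2)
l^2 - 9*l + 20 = (l - 5)*(l - 4)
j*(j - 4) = j^2 - 4*j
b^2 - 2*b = b*(b - 2)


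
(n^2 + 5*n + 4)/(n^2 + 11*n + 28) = (n + 1)/(n + 7)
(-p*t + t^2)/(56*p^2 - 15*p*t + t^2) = t*(-p + t)/(56*p^2 - 15*p*t + t^2)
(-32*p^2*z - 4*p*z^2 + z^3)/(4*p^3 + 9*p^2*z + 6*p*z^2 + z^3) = z*(-8*p + z)/(p^2 + 2*p*z + z^2)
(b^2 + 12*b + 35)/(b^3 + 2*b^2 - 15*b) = (b + 7)/(b*(b - 3))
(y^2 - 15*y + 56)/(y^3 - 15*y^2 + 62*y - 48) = (y - 7)/(y^2 - 7*y + 6)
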